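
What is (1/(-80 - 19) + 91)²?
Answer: 81144064/9801 ≈ 8279.2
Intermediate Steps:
(1/(-80 - 19) + 91)² = (1/(-99) + 91)² = (-1/99 + 91)² = (9008/99)² = 81144064/9801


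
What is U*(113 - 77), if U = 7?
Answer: 252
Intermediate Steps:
U*(113 - 77) = 7*(113 - 77) = 7*36 = 252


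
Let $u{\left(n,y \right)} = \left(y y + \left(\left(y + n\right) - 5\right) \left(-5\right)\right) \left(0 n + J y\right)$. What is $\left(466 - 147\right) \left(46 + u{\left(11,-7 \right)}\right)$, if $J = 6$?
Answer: $-708818$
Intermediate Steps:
$u{\left(n,y \right)} = 6 y \left(25 + y^{2} - 5 n - 5 y\right)$ ($u{\left(n,y \right)} = \left(y y + \left(\left(y + n\right) - 5\right) \left(-5\right)\right) \left(0 n + 6 y\right) = \left(y^{2} + \left(\left(n + y\right) - 5\right) \left(-5\right)\right) \left(0 + 6 y\right) = \left(y^{2} + \left(-5 + n + y\right) \left(-5\right)\right) 6 y = \left(y^{2} - \left(-25 + 5 n + 5 y\right)\right) 6 y = \left(25 + y^{2} - 5 n - 5 y\right) 6 y = 6 y \left(25 + y^{2} - 5 n - 5 y\right)$)
$\left(466 - 147\right) \left(46 + u{\left(11,-7 \right)}\right) = \left(466 - 147\right) \left(46 + 6 \left(-7\right) \left(25 + \left(-7\right)^{2} - 55 - -35\right)\right) = 319 \left(46 + 6 \left(-7\right) \left(25 + 49 - 55 + 35\right)\right) = 319 \left(46 + 6 \left(-7\right) 54\right) = 319 \left(46 - 2268\right) = 319 \left(-2222\right) = -708818$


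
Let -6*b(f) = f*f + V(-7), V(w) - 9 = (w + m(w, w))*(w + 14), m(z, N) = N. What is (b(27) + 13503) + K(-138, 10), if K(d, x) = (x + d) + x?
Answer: 39835/3 ≈ 13278.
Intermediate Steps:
K(d, x) = d + 2*x (K(d, x) = (d + x) + x = d + 2*x)
V(w) = 9 + 2*w*(14 + w) (V(w) = 9 + (w + w)*(w + 14) = 9 + (2*w)*(14 + w) = 9 + 2*w*(14 + w))
b(f) = 89/6 - f**2/6 (b(f) = -(f*f + (9 + 2*(-7)**2 + 28*(-7)))/6 = -(f**2 + (9 + 2*49 - 196))/6 = -(f**2 + (9 + 98 - 196))/6 = -(f**2 - 89)/6 = -(-89 + f**2)/6 = 89/6 - f**2/6)
(b(27) + 13503) + K(-138, 10) = ((89/6 - 1/6*27**2) + 13503) + (-138 + 2*10) = ((89/6 - 1/6*729) + 13503) + (-138 + 20) = ((89/6 - 243/2) + 13503) - 118 = (-320/3 + 13503) - 118 = 40189/3 - 118 = 39835/3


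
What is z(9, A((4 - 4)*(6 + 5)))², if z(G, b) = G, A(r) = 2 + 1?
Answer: 81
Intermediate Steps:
A(r) = 3
z(9, A((4 - 4)*(6 + 5)))² = 9² = 81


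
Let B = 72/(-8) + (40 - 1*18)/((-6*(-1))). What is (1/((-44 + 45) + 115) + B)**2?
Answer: 3433609/121104 ≈ 28.353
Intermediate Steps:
B = -16/3 (B = 72*(-1/8) + (40 - 18)/6 = -9 + 22*(1/6) = -9 + 11/3 = -16/3 ≈ -5.3333)
(1/((-44 + 45) + 115) + B)**2 = (1/((-44 + 45) + 115) - 16/3)**2 = (1/(1 + 115) - 16/3)**2 = (1/116 - 16/3)**2 = (-1853/348)**2 = 3433609/121104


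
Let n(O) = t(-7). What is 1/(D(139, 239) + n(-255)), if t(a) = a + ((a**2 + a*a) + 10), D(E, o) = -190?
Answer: -1/89 ≈ -0.011236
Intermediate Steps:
t(a) = 10 + a + 2*a**2 (t(a) = a + ((a**2 + a**2) + 10) = a + (2*a**2 + 10) = a + (10 + 2*a**2) = 10 + a + 2*a**2)
n(O) = 101 (n(O) = 10 - 7 + 2*(-7)**2 = 10 - 7 + 2*49 = 10 - 7 + 98 = 101)
1/(D(139, 239) + n(-255)) = 1/(-190 + 101) = 1/(-89) = -1/89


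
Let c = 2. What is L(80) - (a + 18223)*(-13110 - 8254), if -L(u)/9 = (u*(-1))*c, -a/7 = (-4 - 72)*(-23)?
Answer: 127907708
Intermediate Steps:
a = -12236 (a = -7*(-4 - 72)*(-23) = -(-532)*(-23) = -7*1748 = -12236)
L(u) = 18*u (L(u) = -9*u*(-1)*2 = -9*(-u)*2 = -(-18)*u = 18*u)
L(80) - (a + 18223)*(-13110 - 8254) = 18*80 - (-12236 + 18223)*(-13110 - 8254) = 1440 - 5987*(-21364) = 1440 - 1*(-127906268) = 1440 + 127906268 = 127907708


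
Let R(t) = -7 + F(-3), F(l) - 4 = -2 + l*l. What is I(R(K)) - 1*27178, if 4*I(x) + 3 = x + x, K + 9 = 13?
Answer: -108707/4 ≈ -27177.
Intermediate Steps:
F(l) = 2 + l² (F(l) = 4 + (-2 + l*l) = 4 + (-2 + l²) = 2 + l²)
K = 4 (K = -9 + 13 = 4)
R(t) = 4 (R(t) = -7 + (2 + (-3)²) = -7 + (2 + 9) = -7 + 11 = 4)
I(x) = -¾ + x/2 (I(x) = -¾ + (x + x)/4 = -¾ + (2*x)/4 = -¾ + x/2)
I(R(K)) - 1*27178 = (-¾ + (½)*4) - 1*27178 = (-¾ + 2) - 27178 = 5/4 - 27178 = -108707/4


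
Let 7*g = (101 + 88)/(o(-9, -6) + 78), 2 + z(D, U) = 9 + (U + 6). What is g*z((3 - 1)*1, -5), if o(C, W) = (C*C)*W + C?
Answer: -72/139 ≈ -0.51799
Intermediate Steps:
o(C, W) = C + W*C² (o(C, W) = C²*W + C = W*C² + C = C + W*C²)
z(D, U) = 13 + U (z(D, U) = -2 + (9 + (U + 6)) = -2 + (9 + (6 + U)) = -2 + (15 + U) = 13 + U)
g = -9/139 (g = ((101 + 88)/(-9*(1 - 9*(-6)) + 78))/7 = (189/(-9*(1 + 54) + 78))/7 = (189/(-9*55 + 78))/7 = (189/(-495 + 78))/7 = (189/(-417))/7 = (189*(-1/417))/7 = (⅐)*(-63/139) = -9/139 ≈ -0.064748)
g*z((3 - 1)*1, -5) = -9*(13 - 5)/139 = -9/139*8 = -72/139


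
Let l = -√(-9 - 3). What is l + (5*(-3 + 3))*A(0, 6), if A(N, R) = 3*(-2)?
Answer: -2*I*√3 ≈ -3.4641*I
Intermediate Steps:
A(N, R) = -6
l = -2*I*√3 (l = -√(-12) = -2*I*√3 ≈ -3.4641*I)
l + (5*(-3 + 3))*A(0, 6) = -2*I*√3 + (5*(-3 + 3))*(-6) = -2*I*√3 + (5*0)*(-6) = -2*I*√3 + 0*(-6) = -2*I*√3 + 0 = -2*I*√3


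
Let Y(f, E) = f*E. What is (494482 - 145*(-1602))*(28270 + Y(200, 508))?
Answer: 94385879640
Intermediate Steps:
Y(f, E) = E*f
(494482 - 145*(-1602))*(28270 + Y(200, 508)) = (494482 - 145*(-1602))*(28270 + 508*200) = (494482 + 232290)*(28270 + 101600) = 726772*129870 = 94385879640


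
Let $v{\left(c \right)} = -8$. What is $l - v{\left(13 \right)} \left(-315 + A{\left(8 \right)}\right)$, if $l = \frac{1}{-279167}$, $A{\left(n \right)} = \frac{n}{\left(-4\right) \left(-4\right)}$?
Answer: $- \frac{702384173}{279167} \approx -2516.0$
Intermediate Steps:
$A{\left(n \right)} = \frac{n}{16}$
$l = - \frac{1}{279167} \approx -3.5821 \cdot 10^{-6}$
$l - v{\left(13 \right)} \left(-315 + A{\left(8 \right)}\right) = - \frac{1}{279167} - - 8 \left(-315 + \frac{1}{16} \cdot 8\right) = - \frac{1}{279167} - - 8 \left(-315 + \frac{1}{2}\right) = - \frac{1}{279167} - \left(-8\right) \left(- \frac{629}{2}\right) = - \frac{1}{279167} - 2516 = - \frac{702384173}{279167}$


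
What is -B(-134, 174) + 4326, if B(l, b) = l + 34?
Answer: 4426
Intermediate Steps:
B(l, b) = 34 + l
-B(-134, 174) + 4326 = -(34 - 134) + 4326 = -1*(-100) + 4326 = 100 + 4326 = 4426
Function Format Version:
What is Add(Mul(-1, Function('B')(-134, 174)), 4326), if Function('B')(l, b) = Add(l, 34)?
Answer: 4426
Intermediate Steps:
Function('B')(l, b) = Add(34, l)
Add(Mul(-1, Function('B')(-134, 174)), 4326) = Add(Mul(-1, Add(34, -134)), 4326) = Add(Mul(-1, -100), 4326) = Add(100, 4326) = 4426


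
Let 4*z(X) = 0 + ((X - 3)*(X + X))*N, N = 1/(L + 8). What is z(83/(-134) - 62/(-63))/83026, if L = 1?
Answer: -68498513/106506794942352 ≈ -6.4314e-7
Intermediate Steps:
N = ⅑ (N = 1/(1 + 8) = 1/9 = ⅑ ≈ 0.11111)
z(X) = X*(-3 + X)/18 (z(X) = (0 + ((X - 3)*(X + X))*(⅑))/4 = (0 + ((-3 + X)*(2*X))*(⅑))/4 = (0 + (2*X*(-3 + X))*(⅑))/4 = (0 + 2*X*(-3 + X)/9)/4 = (2*X*(-3 + X)/9)/4 = X*(-3 + X)/18)
z(83/(-134) - 62/(-63))/83026 = ((83/(-134) - 62/(-63))*(-3 + (83/(-134) - 62/(-63)))/18)/83026 = ((83*(-1/134) - 62*(-1/63))*(-3 + (83*(-1/134) - 62*(-1/63)))/18)*(1/83026) = ((-83/134 + 62/63)*(-3 + (-83/134 + 62/63))/18)*(1/83026) = ((1/18)*(3079/8442)*(-3 + 3079/8442))*(1/83026) = ((1/18)*(3079/8442)*(-22247/8442))*(1/83026) = -68498513/1282812552*1/83026 = -68498513/106506794942352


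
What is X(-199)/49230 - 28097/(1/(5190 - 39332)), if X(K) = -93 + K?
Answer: 23612868556864/24615 ≈ 9.5929e+8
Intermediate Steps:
X(-199)/49230 - 28097/(1/(5190 - 39332)) = (-93 - 199)/49230 - 28097/(1/(5190 - 39332)) = -292*1/49230 - 28097/(1/(-34142)) = -146/24615 - 28097/(-1/34142) = -146/24615 - 28097*(-34142) = -146/24615 + 959287774 = 23612868556864/24615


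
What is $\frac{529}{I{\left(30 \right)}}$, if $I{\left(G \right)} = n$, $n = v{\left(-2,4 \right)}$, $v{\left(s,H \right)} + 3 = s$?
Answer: $- \frac{529}{5} \approx -105.8$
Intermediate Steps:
$v{\left(s,H \right)} = -3 + s$
$n = -5$ ($n = -3 - 2 = -5$)
$I{\left(G \right)} = -5$
$\frac{529}{I{\left(30 \right)}} = \frac{529}{-5} = 529 \left(- \frac{1}{5}\right) = - \frac{529}{5}$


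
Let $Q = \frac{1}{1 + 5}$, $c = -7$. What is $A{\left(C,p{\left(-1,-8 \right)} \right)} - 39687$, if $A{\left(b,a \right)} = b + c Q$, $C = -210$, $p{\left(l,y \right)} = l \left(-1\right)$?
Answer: $- \frac{239389}{6} \approx -39898.0$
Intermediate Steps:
$p{\left(l,y \right)} = - l$
$Q = \frac{1}{6} \approx 0.16667$
$A{\left(b,a \right)} = - \frac{7}{6} + b$ ($A{\left(b,a \right)} = b - \frac{7}{6} = - \frac{7}{6} + b$)
$A{\left(C,p{\left(-1,-8 \right)} \right)} - 39687 = \left(- \frac{7}{6} - 210\right) - 39687 = - \frac{1267}{6} - 39687 = - \frac{239389}{6}$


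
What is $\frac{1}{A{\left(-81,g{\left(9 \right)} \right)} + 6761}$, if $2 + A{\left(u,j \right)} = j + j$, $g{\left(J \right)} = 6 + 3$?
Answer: $\frac{1}{6777} \approx 0.00014756$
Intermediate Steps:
$g{\left(J \right)} = 9$
$A{\left(u,j \right)} = -2 + 2 j$ ($A{\left(u,j \right)} = -2 + \left(j + j\right) = -2 + 2 j$)
$\frac{1}{A{\left(-81,g{\left(9 \right)} \right)} + 6761} = \frac{1}{\left(-2 + 2 \cdot 9\right) + 6761} = \frac{1}{\left(-2 + 18\right) + 6761} = \frac{1}{16 + 6761} = \frac{1}{6777}$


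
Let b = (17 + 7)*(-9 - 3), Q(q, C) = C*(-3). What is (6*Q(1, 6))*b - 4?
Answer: 31100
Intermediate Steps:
Q(q, C) = -3*C
b = -288 (b = 24*(-12) = -288)
(6*Q(1, 6))*b - 4 = (6*(-3*6))*(-288) - 4 = (6*(-18))*(-288) - 4 = -108*(-288) - 4 = 31104 - 4 = 31100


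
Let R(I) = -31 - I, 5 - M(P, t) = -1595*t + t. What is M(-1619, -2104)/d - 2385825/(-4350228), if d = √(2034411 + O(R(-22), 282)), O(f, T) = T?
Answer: 795275/1450076 - 3353771*√226077/678231 ≈ -2350.6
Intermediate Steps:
M(P, t) = 5 + 1594*t (M(P, t) = 5 - (-1595*t + t) = 5 - (-1594)*t = 5 + 1594*t)
d = 3*√226077 (d = √(2034411 + 282) = √2034693 = 3*√226077 ≈ 1426.4)
M(-1619, -2104)/d - 2385825/(-4350228) = (5 + 1594*(-2104))/((3*√226077)) - 2385825/(-4350228) = (5 - 3353776)*(√226077/678231) - 2385825*(-1/4350228) = -3353771*√226077/678231 + 795275/1450076 = 795275/1450076 - 3353771*√226077/678231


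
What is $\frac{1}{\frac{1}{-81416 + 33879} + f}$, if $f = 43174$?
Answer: $\frac{47537}{2052362437} \approx 2.3162 \cdot 10^{-5}$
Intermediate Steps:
$\frac{1}{\frac{1}{-81416 + 33879} + f} = \frac{1}{\frac{1}{-81416 + 33879} + 43174} = \frac{1}{\frac{1}{-47537} + 43174} = \frac{1}{- \frac{1}{47537} + 43174} = \frac{1}{\frac{2052362437}{47537}} = \frac{47537}{2052362437}$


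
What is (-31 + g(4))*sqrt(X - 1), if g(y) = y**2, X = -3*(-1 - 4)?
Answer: -15*sqrt(14) ≈ -56.125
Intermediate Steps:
X = 15 (X = -3*(-5) = 15)
(-31 + g(4))*sqrt(X - 1) = (-31 + 4**2)*sqrt(15 - 1) = (-31 + 16)*sqrt(14) = -15*sqrt(14)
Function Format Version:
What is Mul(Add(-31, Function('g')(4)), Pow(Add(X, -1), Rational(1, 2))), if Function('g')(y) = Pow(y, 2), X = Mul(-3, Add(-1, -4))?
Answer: Mul(-15, Pow(14, Rational(1, 2))) ≈ -56.125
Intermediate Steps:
X = 15 (X = Mul(-3, -5) = 15)
Mul(Add(-31, Function('g')(4)), Pow(Add(X, -1), Rational(1, 2))) = Mul(Add(-31, Pow(4, 2)), Pow(Add(15, -1), Rational(1, 2))) = Mul(Add(-31, 16), Pow(14, Rational(1, 2))) = Mul(-15, Pow(14, Rational(1, 2)))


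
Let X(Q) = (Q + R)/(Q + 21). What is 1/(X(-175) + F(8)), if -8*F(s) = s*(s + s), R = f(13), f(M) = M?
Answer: -77/1151 ≈ -0.066898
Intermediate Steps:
R = 13
F(s) = -s²/4 (F(s) = -s*(s + s)/8 = -s*2*s/8 = -s²/4)
X(Q) = (13 + Q)/(21 + Q) (X(Q) = (Q + 13)/(Q + 21) = (13 + Q)/(21 + Q))
1/(X(-175) + F(8)) = 1/((13 - 175)/(21 - 175) - ¼*8²) = 1/(-162/(-154) - ¼*64) = 1/(-1/154*(-162) - 16) = 1/(81/77 - 16) = 1/(-1151/77) = -77/1151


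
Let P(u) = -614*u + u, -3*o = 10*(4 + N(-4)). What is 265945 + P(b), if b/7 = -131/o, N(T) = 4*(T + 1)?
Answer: 22961963/80 ≈ 2.8702e+5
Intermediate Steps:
N(T) = 4 + 4*T (N(T) = 4*(1 + T) = 4 + 4*T)
o = 80/3 (o = -10*(4 + (4 + 4*(-4)))/3 = -10*(4 + (4 - 16))/3 = -10*(4 - 12)/3 = -10*(-8)/3 = -⅓*(-80) = 80/3 ≈ 26.667)
b = -2751/80 (b = 7*(-131/80/3) = 7*(-131*3/80) = 7*(-393/80) = -2751/80 ≈ -34.388)
P(u) = -613*u
265945 + P(b) = 265945 - 613*(-2751/80) = 265945 + 1686363/80 = 22961963/80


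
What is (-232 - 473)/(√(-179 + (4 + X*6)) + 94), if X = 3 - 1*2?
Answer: -13254/1801 + 1833*I/1801 ≈ -7.3592 + 1.0178*I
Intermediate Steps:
X = 1 (X = 3 - 2 = 1)
(-232 - 473)/(√(-179 + (4 + X*6)) + 94) = (-232 - 473)/(√(-179 + (4 + 1*6)) + 94) = -705/(√(-179 + (4 + 6)) + 94) = -705/(√(-179 + 10) + 94) = -705/(√(-169) + 94) = -705/(13*I + 94) = -705*(94 - 13*I)/9005 = -141*(94 - 13*I)/1801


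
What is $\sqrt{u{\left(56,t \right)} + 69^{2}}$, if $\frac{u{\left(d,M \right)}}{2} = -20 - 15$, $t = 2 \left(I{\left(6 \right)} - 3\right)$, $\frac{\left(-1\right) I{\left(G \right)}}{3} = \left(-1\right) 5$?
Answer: $\sqrt{4691} \approx 68.491$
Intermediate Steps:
$I{\left(G \right)} = 15$ ($I{\left(G \right)} = - 3 \left(\left(-1\right) 5\right) = \left(-3\right) \left(-5\right) = 15$)
$t = 24$ ($t = 2 \left(15 - 3\right) = 2 \cdot 12 = 24$)
$u{\left(d,M \right)} = -70$ ($u{\left(d,M \right)} = 2 \left(-20 - 15\right) = 2 \left(-35\right) = -70$)
$\sqrt{u{\left(56,t \right)} + 69^{2}} = \sqrt{-70 + 69^{2}} = \sqrt{-70 + 4761} = \sqrt{4691}$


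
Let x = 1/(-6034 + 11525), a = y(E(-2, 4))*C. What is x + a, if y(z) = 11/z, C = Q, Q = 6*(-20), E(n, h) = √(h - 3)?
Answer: -7248119/5491 ≈ -1320.0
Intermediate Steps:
E(n, h) = √(-3 + h)
Q = -120
C = -120
a = -1320 (a = (11/(√(-3 + 4)))*(-120) = (11/(√1))*(-120) = (11/1)*(-120) = (11*1)*(-120) = 11*(-120) = -1320)
x = 1/5491 ≈ 0.00018212
x + a = 1/5491 - 1320 = -7248119/5491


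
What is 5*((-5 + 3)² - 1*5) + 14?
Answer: 9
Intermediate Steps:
5*((-5 + 3)² - 1*5) + 14 = 5*((-2)² - 5) + 14 = 5*(4 - 5) + 14 = 5*(-1) + 14 = -5 + 14 = 9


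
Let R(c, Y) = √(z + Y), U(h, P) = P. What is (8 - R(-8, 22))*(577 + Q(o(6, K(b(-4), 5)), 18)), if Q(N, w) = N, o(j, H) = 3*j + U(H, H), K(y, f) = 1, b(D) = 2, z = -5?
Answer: 4768 - 596*√17 ≈ 2310.6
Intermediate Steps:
R(c, Y) = √(-5 + Y)
o(j, H) = H + 3*j (o(j, H) = 3*j + H = H + 3*j)
(8 - R(-8, 22))*(577 + Q(o(6, K(b(-4), 5)), 18)) = (8 - √(-5 + 22))*(577 + (1 + 3*6)) = (8 - √17)*(577 + (1 + 18)) = (8 - √17)*(577 + 19) = (8 - √17)*596 = 4768 - 596*√17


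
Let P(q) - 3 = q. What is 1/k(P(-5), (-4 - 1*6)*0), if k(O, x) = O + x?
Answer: -½ ≈ -0.50000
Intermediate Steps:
P(q) = 3 + q
1/k(P(-5), (-4 - 1*6)*0) = 1/((3 - 5) + (-4 - 1*6)*0) = 1/(-2 + (-4 - 6)*0) = 1/(-2 - 10*0) = 1/(-2 + 0) = 1/(-2) = -½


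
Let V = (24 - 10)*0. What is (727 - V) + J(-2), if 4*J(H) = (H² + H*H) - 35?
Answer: 2881/4 ≈ 720.25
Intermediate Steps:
V = 0 (V = 14*0 = 0)
J(H) = -35/4 + H²/2 (J(H) = ((H² + H*H) - 35)/4 = ((H² + H²) - 35)/4 = (2*H² - 35)/4 = (-35 + 2*H²)/4 = -35/4 + H²/2)
(727 - V) + J(-2) = (727 - 1*0) + (-35/4 + (½)*(-2)²) = (727 + 0) + (-35/4 + (½)*4) = 727 + (-35/4 + 2) = 727 - 27/4 = 2881/4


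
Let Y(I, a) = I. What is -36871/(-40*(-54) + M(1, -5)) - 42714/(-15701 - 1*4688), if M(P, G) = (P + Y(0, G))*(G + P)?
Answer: -659671435/43958684 ≈ -15.007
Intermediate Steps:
M(P, G) = P*(G + P) (M(P, G) = (P + 0)*(G + P) = P*(G + P))
-36871/(-40*(-54) + M(1, -5)) - 42714/(-15701 - 1*4688) = -36871/(-40*(-54) + 1*(-5 + 1)) - 42714/(-15701 - 1*4688) = -36871/(2160 + 1*(-4)) - 42714/(-15701 - 4688) = -36871/(2160 - 4) - 42714/(-20389) = -36871/2156 - 42714*(-1/20389) = -36871*1/2156 + 42714/20389 = -36871/2156 + 42714/20389 = -659671435/43958684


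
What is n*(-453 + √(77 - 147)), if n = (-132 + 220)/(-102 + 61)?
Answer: 39864/41 - 88*I*√70/41 ≈ 972.29 - 17.958*I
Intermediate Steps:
n = -88/41 (n = 88/(-41) = 88*(-1/41) = -88/41 ≈ -2.1463)
n*(-453 + √(77 - 147)) = -88*(-453 + √(77 - 147))/41 = -88*(-453 + √(-70))/41 = -88*(-453 + I*√70)/41 = 39864/41 - 88*I*√70/41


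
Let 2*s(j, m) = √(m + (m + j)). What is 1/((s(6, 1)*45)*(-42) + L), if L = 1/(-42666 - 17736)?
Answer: 60402/26064910739296799 - 6895479031560*√2/26064910739296799 ≈ -0.00037413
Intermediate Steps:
s(j, m) = √(j + 2*m)/2 (s(j, m) = √(m + (m + j))/2 = √(m + (j + m))/2 = √(j + 2*m)/2)
L = -1/60402 (L = 1/(-60402) = -1/60402 ≈ -1.6556e-5)
1/((s(6, 1)*45)*(-42) + L) = 1/(((√(6 + 2*1)/2)*45)*(-42) - 1/60402) = 1/(((√(6 + 2)/2)*45)*(-42) - 1/60402) = 1/(((√8/2)*45)*(-42) - 1/60402) = 1/((((2*√2)/2)*45)*(-42) - 1/60402) = 1/((√2*45)*(-42) - 1/60402) = 1/((45*√2)*(-42) - 1/60402) = 1/(-1890*√2 - 1/60402) = 1/(-1/60402 - 1890*√2)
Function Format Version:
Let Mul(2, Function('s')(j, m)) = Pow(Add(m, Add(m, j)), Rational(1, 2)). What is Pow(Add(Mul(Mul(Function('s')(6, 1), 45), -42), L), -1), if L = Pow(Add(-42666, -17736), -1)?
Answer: Add(Rational(60402, 26064910739296799), Mul(Rational(-6895479031560, 26064910739296799), Pow(2, Rational(1, 2)))) ≈ -0.00037413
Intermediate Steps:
Function('s')(j, m) = Mul(Rational(1, 2), Pow(Add(j, Mul(2, m)), Rational(1, 2))) (Function('s')(j, m) = Mul(Rational(1, 2), Pow(Add(m, Add(m, j)), Rational(1, 2))) = Mul(Rational(1, 2), Pow(Add(m, Add(j, m)), Rational(1, 2))) = Mul(Rational(1, 2), Pow(Add(j, Mul(2, m)), Rational(1, 2))))
L = Rational(-1, 60402) (L = Pow(-60402, -1) = Rational(-1, 60402) ≈ -1.6556e-5)
Pow(Add(Mul(Mul(Function('s')(6, 1), 45), -42), L), -1) = Pow(Add(Mul(Mul(Mul(Rational(1, 2), Pow(Add(6, Mul(2, 1)), Rational(1, 2))), 45), -42), Rational(-1, 60402)), -1) = Pow(Add(Mul(Mul(Mul(Rational(1, 2), Pow(Add(6, 2), Rational(1, 2))), 45), -42), Rational(-1, 60402)), -1) = Pow(Add(Mul(Mul(Mul(Rational(1, 2), Pow(8, Rational(1, 2))), 45), -42), Rational(-1, 60402)), -1) = Pow(Add(Mul(Mul(Mul(Rational(1, 2), Mul(2, Pow(2, Rational(1, 2)))), 45), -42), Rational(-1, 60402)), -1) = Pow(Add(Mul(Mul(Pow(2, Rational(1, 2)), 45), -42), Rational(-1, 60402)), -1) = Pow(Add(Mul(Mul(45, Pow(2, Rational(1, 2))), -42), Rational(-1, 60402)), -1) = Pow(Add(Mul(-1890, Pow(2, Rational(1, 2))), Rational(-1, 60402)), -1) = Pow(Add(Rational(-1, 60402), Mul(-1890, Pow(2, Rational(1, 2)))), -1)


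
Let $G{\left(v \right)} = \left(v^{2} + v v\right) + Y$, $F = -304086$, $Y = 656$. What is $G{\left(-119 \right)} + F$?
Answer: $-275108$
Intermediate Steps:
$G{\left(v \right)} = 656 + 2 v^{2}$ ($G{\left(v \right)} = \left(v^{2} + v v\right) + 656 = \left(v^{2} + v^{2}\right) + 656 = 2 v^{2} + 656 = 656 + 2 v^{2}$)
$G{\left(-119 \right)} + F = \left(656 + 2 \left(-119\right)^{2}\right) - 304086 = \left(656 + 2 \cdot 14161\right) - 304086 = \left(656 + 28322\right) - 304086 = 28978 - 304086 = -275108$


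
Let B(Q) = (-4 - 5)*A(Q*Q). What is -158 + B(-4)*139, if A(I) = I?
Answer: -20174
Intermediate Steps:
B(Q) = -9*Q² (B(Q) = (-4 - 5)*(Q*Q) = -9*Q²)
-158 + B(-4)*139 = -158 - 9*(-4)²*139 = -158 - 9*16*139 = -158 - 144*139 = -158 - 20016 = -20174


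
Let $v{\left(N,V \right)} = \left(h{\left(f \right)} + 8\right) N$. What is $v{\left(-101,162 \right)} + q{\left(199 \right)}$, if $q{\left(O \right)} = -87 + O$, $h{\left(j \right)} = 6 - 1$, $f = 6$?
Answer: $-1201$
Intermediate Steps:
$h{\left(j \right)} = 5$ ($h{\left(j \right)} = 6 - 1 = 5$)
$v{\left(N,V \right)} = 13 N$ ($v{\left(N,V \right)} = \left(5 + 8\right) N = 13 N$)
$v{\left(-101,162 \right)} + q{\left(199 \right)} = 13 \left(-101\right) + \left(-87 + 199\right) = -1313 + 112 = -1201$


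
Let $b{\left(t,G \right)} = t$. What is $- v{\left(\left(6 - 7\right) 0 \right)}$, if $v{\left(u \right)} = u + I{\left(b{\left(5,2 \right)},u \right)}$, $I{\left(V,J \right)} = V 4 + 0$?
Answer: $-20$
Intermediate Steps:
$I{\left(V,J \right)} = 4 V$ ($I{\left(V,J \right)} = 4 V + 0 = 4 V$)
$v{\left(u \right)} = 20 + u$ ($v{\left(u \right)} = u + 4 \cdot 5 = u + 20 = 20 + u$)
$- v{\left(\left(6 - 7\right) 0 \right)} = - (20 + \left(6 - 7\right) 0) = - (20 - 0) = - (20 + 0) = \left(-1\right) 20 = -20$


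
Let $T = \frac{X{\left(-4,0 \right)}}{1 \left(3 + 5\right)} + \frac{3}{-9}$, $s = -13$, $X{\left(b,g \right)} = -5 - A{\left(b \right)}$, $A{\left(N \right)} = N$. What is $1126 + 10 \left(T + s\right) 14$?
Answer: $- \frac{4549}{6} \approx -758.17$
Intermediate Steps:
$X{\left(b,g \right)} = -5 - b$
$T = - \frac{11}{24}$ ($T = \frac{-5 - -4}{1 \left(3 + 5\right)} + \frac{3}{-9} = \frac{-5 + 4}{1 \cdot 8} + 3 \left(- \frac{1}{9}\right) = - \frac{1}{8} - \frac{1}{3} = - \frac{11}{24} \approx -0.45833$)
$1126 + 10 \left(T + s\right) 14 = 1126 + 10 \left(- \frac{11}{24} - 13\right) 14 = 1126 + 10 \left(\left(- \frac{323}{24}\right) 14\right) = 1126 + 10 \left(- \frac{2261}{12}\right) = 1126 - \frac{11305}{6} = - \frac{4549}{6}$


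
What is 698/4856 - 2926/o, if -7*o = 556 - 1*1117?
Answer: -4503137/123828 ≈ -36.366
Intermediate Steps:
o = 561/7 (o = -(556 - 1*1117)/7 = -(556 - 1117)/7 = -1/7*(-561) = 561/7 ≈ 80.143)
698/4856 - 2926/o = 698/4856 - 2926/561/7 = 698*(1/4856) - 2926*7/561 = 349/2428 - 1862/51 = -4503137/123828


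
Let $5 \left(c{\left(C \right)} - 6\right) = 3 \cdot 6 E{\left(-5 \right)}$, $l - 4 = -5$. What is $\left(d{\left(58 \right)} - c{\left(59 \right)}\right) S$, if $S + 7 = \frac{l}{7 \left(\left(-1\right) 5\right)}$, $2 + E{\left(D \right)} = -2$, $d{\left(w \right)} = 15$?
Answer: $- \frac{28548}{175} \approx -163.13$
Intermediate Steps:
$l = -1$ ($l = 4 - 5 = -1$)
$E{\left(D \right)} = -4$ ($E{\left(D \right)} = -2 - 2 = -4$)
$c{\left(C \right)} = - \frac{42}{5}$ ($c{\left(C \right)} = 6 + \frac{3 \cdot 6 \left(-4\right)}{5} = 6 + \frac{18 \left(-4\right)}{5} = 6 + \frac{1}{5} \left(-72\right) = 6 - \frac{72}{5} = - \frac{42}{5}$)
$S = - \frac{244}{35}$ ($S = -7 - \frac{1}{7 \left(\left(-1\right) 5\right)} = -7 - \frac{1}{7 \left(-5\right)} = -7 - \frac{1}{-35} = -7 - - \frac{1}{35} = -7 + \frac{1}{35} = - \frac{244}{35} \approx -6.9714$)
$\left(d{\left(58 \right)} - c{\left(59 \right)}\right) S = \left(15 - - \frac{42}{5}\right) \left(- \frac{244}{35}\right) = \left(15 + \frac{42}{5}\right) \left(- \frac{244}{35}\right) = \frac{117}{5} \left(- \frac{244}{35}\right) = - \frac{28548}{175}$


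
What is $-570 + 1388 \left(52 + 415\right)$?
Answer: $647626$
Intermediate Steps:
$-570 + 1388 \left(52 + 415\right) = -570 + 1388 \cdot 467 = -570 + 648196 = 647626$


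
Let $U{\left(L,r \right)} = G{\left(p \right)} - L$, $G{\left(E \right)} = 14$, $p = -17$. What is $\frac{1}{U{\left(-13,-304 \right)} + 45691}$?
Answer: $\frac{1}{45718} \approx 2.1873 \cdot 10^{-5}$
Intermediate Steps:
$U{\left(L,r \right)} = 14 - L$
$\frac{1}{U{\left(-13,-304 \right)} + 45691} = \frac{1}{\left(14 - -13\right) + 45691} = \frac{1}{\left(14 + 13\right) + 45691} = \frac{1}{27 + 45691} = \frac{1}{45718}$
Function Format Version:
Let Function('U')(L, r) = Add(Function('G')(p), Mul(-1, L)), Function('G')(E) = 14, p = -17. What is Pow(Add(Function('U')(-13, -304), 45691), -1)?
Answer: Rational(1, 45718) ≈ 2.1873e-5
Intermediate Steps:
Function('U')(L, r) = Add(14, Mul(-1, L))
Pow(Add(Function('U')(-13, -304), 45691), -1) = Pow(Add(Add(14, Mul(-1, -13)), 45691), -1) = Pow(Add(Add(14, 13), 45691), -1) = Pow(Add(27, 45691), -1) = Pow(45718, -1) = Rational(1, 45718)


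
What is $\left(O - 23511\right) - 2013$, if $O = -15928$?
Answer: $-41452$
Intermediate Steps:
$\left(O - 23511\right) - 2013 = \left(-15928 - 23511\right) - 2013 = -39439 - 2013 = -41452$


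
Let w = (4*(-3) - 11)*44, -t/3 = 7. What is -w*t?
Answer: -21252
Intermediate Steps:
t = -21 (t = -3*7 = -21)
w = -1012 (w = (-12 - 11)*44 = -23*44 = -1012)
-w*t = -(-1012)*(-21) = -1*21252 = -21252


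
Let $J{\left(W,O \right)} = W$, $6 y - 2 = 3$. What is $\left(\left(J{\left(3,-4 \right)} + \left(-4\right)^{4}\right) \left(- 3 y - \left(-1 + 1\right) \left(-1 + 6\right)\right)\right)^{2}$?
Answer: $\frac{1677025}{4} \approx 4.1926 \cdot 10^{5}$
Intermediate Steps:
$y = \frac{5}{6}$ ($y = \frac{1}{3} + \frac{1}{6} \cdot 3 = \frac{1}{3} + \frac{1}{2} = \frac{5}{6} \approx 0.83333$)
$\left(\left(J{\left(3,-4 \right)} + \left(-4\right)^{4}\right) \left(- 3 y - \left(-1 + 1\right) \left(-1 + 6\right)\right)\right)^{2} = \left(\left(3 + \left(-4\right)^{4}\right) \left(\left(-3\right) \frac{5}{6} - \left(-1 + 1\right) \left(-1 + 6\right)\right)\right)^{2} = \left(\left(3 + 256\right) \left(- \frac{5}{2} - 0 \cdot 5\right)\right)^{2} = \left(259 \left(- \frac{5}{2} - 0\right)\right)^{2} = \left(259 \left(- \frac{5}{2} + 0\right)\right)^{2} = \left(259 \left(- \frac{5}{2}\right)\right)^{2} = \left(- \frac{1295}{2}\right)^{2} = \frac{1677025}{4}$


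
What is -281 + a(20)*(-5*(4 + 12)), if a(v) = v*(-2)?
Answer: 2919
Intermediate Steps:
a(v) = -2*v
-281 + a(20)*(-5*(4 + 12)) = -281 + (-2*20)*(-5*(4 + 12)) = -281 - (-200)*16 = -281 - 40*(-80) = -281 + 3200 = 2919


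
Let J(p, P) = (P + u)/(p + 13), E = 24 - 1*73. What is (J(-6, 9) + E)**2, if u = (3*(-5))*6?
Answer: 179776/49 ≈ 3668.9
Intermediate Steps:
u = -90 (u = -15*6 = -90)
E = -49 (E = 24 - 73 = -49)
J(p, P) = (-90 + P)/(13 + p) (J(p, P) = (P - 90)/(p + 13) = (-90 + P)/(13 + p))
(J(-6, 9) + E)**2 = ((-90 + 9)/(13 - 6) - 49)**2 = (-81/7 - 49)**2 = (-424/7)**2 = 179776/49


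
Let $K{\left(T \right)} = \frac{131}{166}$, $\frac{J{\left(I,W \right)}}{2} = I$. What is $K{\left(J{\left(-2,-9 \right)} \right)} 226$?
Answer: $\frac{14803}{83} \approx 178.35$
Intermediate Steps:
$J{\left(I,W \right)} = 2 I$
$K{\left(T \right)} = \frac{131}{166}$ ($K{\left(T \right)} = 131 \cdot \frac{1}{166} = \frac{131}{166}$)
$K{\left(J{\left(-2,-9 \right)} \right)} 226 = \frac{131}{166} \cdot 226 = \frac{14803}{83}$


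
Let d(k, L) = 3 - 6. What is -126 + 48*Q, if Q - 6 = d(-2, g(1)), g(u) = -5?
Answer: 18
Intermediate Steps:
d(k, L) = -3
Q = 3 (Q = 6 - 3 = 3)
-126 + 48*Q = -126 + 48*3 = -126 + 144 = 18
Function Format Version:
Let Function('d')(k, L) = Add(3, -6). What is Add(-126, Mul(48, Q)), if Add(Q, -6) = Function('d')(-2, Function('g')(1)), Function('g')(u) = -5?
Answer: 18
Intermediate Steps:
Function('d')(k, L) = -3
Q = 3 (Q = Add(6, -3) = 3)
Add(-126, Mul(48, Q)) = Add(-126, Mul(48, 3)) = Add(-126, 144) = 18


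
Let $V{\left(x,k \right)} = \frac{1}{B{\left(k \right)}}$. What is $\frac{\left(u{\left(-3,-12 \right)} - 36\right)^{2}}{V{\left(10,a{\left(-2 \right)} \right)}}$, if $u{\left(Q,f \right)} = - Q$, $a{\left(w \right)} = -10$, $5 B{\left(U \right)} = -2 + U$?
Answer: $- \frac{13068}{5} \approx -2613.6$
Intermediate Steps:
$B{\left(U \right)} = - \frac{2}{5} + \frac{U}{5}$ ($B{\left(U \right)} = \frac{-2 + U}{5} = - \frac{2}{5} + \frac{U}{5}$)
$V{\left(x,k \right)} = \frac{1}{- \frac{2}{5} + \frac{k}{5}}$
$\frac{\left(u{\left(-3,-12 \right)} - 36\right)^{2}}{V{\left(10,a{\left(-2 \right)} \right)}} = \frac{\left(\left(-1\right) \left(-3\right) - 36\right)^{2}}{5 \frac{1}{-2 - 10}} = \frac{\left(3 - 36\right)^{2}}{5 \frac{1}{-12}} = \frac{\left(-33\right)^{2}}{5 \left(- \frac{1}{12}\right)} = \frac{1089}{- \frac{5}{12}} = 1089 \left(- \frac{12}{5}\right) = - \frac{13068}{5}$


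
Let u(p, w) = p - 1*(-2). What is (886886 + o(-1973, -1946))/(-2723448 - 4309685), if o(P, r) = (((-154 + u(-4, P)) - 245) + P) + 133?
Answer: -884645/7033133 ≈ -0.12578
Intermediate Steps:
u(p, w) = 2 + p (u(p, w) = p + 2 = 2 + p)
o(P, r) = -268 + P (o(P, r) = (((-154 + (2 - 4)) - 245) + P) + 133 = (((-154 - 2) - 245) + P) + 133 = ((-156 - 245) + P) + 133 = (-401 + P) + 133 = -268 + P)
(886886 + o(-1973, -1946))/(-2723448 - 4309685) = (886886 + (-268 - 1973))/(-2723448 - 4309685) = (886886 - 2241)/(-7033133) = 884645*(-1/7033133) = -884645/7033133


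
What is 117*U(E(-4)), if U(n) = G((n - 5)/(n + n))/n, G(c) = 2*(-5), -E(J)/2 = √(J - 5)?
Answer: -195*I ≈ -195.0*I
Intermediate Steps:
E(J) = -2*√(-5 + J) (E(J) = -2*√(J - 5) = -2*√(-5 + J))
G(c) = -10
U(n) = -10/n
117*U(E(-4)) = 117*(-10*(-1/(2*√(-5 - 4)))) = 117*(-10*I/6) = 117*(-5*I/3) = -195*I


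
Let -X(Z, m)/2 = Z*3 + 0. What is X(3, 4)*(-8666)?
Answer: 155988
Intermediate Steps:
X(Z, m) = -6*Z (X(Z, m) = -2*(Z*3 + 0) = -2*(3*Z + 0) = -6*Z)
X(3, 4)*(-8666) = -6*3*(-8666) = -18*(-8666) = 155988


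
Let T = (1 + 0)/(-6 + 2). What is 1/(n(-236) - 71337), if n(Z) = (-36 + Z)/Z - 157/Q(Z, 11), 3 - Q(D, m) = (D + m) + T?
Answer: -53867/3842685147 ≈ -1.4018e-5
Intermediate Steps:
T = -¼ (T = 1/(-4) = 1*(-¼) = -¼ ≈ -0.25000)
Q(D, m) = 13/4 - D - m (Q(D, m) = 3 - ((D + m) - ¼) = 3 - (-¼ + D + m) = 3 + (¼ - D - m) = 13/4 - D - m)
n(Z) = -157/(-31/4 - Z) + (-36 + Z)/Z (n(Z) = (-36 + Z)/Z - 157/(13/4 - Z - 1*11) = (-36 + Z)/Z - 157/(13/4 - Z - 11) = (-36 + Z)/Z - 157/(-31/4 - Z) = -157/(-31/4 - Z) + (-36 + Z)/Z)
1/(n(-236) - 71337) = 1/((-1116 + 4*(-236)² + 515*(-236))/((-236)*(31 + 4*(-236))) - 71337) = 1/(-(-1116 + 4*55696 - 121540)/(236*(31 - 944)) - 71337) = 1/(-1/236*(-1116 + 222784 - 121540)/(-913) - 71337) = 1/(-1/236*(-1/913)*100128 - 71337) = 1/(25032/53867 - 71337) = 1/(-3842685147/53867) = -53867/3842685147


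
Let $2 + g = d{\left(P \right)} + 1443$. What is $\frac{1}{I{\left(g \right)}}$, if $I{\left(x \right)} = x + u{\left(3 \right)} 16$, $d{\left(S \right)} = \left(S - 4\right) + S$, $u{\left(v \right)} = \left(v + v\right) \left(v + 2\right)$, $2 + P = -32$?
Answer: $\frac{1}{1849} \approx 0.00054083$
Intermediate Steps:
$P = -34$ ($P = -2 - 32 = -34$)
$u{\left(v \right)} = 2 v \left(2 + v\right)$
$d{\left(S \right)} = -4 + 2 S$ ($d{\left(S \right)} = \left(-4 + S\right) + S = -4 + 2 S$)
$g = 1369$ ($g = -2 + \left(\left(-4 + 2 \left(-34\right)\right) + 1443\right) = -2 + \left(\left(-4 - 68\right) + 1443\right) = -2 + \left(-72 + 1443\right) = -2 + 1371 = 1369$)
$I{\left(x \right)} = 480 + x$ ($I{\left(x \right)} = x + 2 \cdot 3 \left(2 + 3\right) 16 = x + 2 \cdot 3 \cdot 5 \cdot 16 = x + 30 \cdot 16 = x + 480 = 480 + x$)
$\frac{1}{I{\left(g \right)}} = \frac{1}{480 + 1369} = \frac{1}{1849}$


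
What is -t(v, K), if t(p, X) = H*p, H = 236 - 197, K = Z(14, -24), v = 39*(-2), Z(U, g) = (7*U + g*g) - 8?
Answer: 3042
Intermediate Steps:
Z(U, g) = -8 + g**2 + 7*U (Z(U, g) = (7*U + g**2) - 8 = (g**2 + 7*U) - 8 = -8 + g**2 + 7*U)
v = -78
K = 666 (K = -8 + (-24)**2 + 7*14 = -8 + 576 + 98 = 666)
H = 39
t(p, X) = 39*p
-t(v, K) = -39*(-78) = -1*(-3042) = 3042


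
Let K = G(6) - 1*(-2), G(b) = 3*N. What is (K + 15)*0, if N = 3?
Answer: 0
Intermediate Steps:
G(b) = 9 (G(b) = 3*3 = 9)
K = 11 (K = 9 - 1*(-2) = 9 + 2 = 11)
(K + 15)*0 = (11 + 15)*0 = 26*0 = 0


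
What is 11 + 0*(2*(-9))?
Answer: 11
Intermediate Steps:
11 + 0*(2*(-9)) = 11 + 0*(-18) = 11 + 0 = 11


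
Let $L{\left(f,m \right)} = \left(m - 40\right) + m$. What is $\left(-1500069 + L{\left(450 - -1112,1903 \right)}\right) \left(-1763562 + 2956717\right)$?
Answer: $-1785321405965$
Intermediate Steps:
$L{\left(f,m \right)} = -40 + 2 m$ ($L{\left(f,m \right)} = \left(-40 + m\right) + m = -40 + 2 m$)
$\left(-1500069 + L{\left(450 - -1112,1903 \right)}\right) \left(-1763562 + 2956717\right) = \left(-1500069 + \left(-40 + 2 \cdot 1903\right)\right) \left(-1763562 + 2956717\right) = \left(-1500069 + \left(-40 + 3806\right)\right) 1193155 = \left(-1500069 + 3766\right) 1193155 = \left(-1496303\right) 1193155 = -1785321405965$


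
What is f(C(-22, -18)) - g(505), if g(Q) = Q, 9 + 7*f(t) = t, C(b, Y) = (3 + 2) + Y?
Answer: -3557/7 ≈ -508.14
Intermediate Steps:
C(b, Y) = 5 + Y
f(t) = -9/7 + t/7
f(C(-22, -18)) - g(505) = (-9/7 + (5 - 18)/7) - 1*505 = (-9/7 + (⅐)*(-13)) - 505 = (-9/7 - 13/7) - 505 = -22/7 - 505 = -3557/7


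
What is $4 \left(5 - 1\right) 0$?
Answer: $0$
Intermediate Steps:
$4 \left(5 - 1\right) 0 = 4 \cdot 4 \cdot 0 = 16 \cdot 0 = 0$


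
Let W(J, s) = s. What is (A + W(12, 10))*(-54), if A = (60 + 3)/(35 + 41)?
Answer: -22221/38 ≈ -584.76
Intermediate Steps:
A = 63/76 ≈ 0.82895
(A + W(12, 10))*(-54) = (63/76 + 10)*(-54) = (823/76)*(-54) = -22221/38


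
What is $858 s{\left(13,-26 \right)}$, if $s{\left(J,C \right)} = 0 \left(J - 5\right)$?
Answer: $0$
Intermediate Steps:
$s{\left(J,C \right)} = 0$ ($s{\left(J,C \right)} = 0 \left(-5 + J\right) = 0$)
$858 s{\left(13,-26 \right)} = 858 \cdot 0 = 0$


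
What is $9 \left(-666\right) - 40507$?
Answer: $-46501$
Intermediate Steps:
$9 \left(-666\right) - 40507 = -5994 - 40507 = -46501$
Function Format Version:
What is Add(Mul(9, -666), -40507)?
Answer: -46501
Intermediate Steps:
Add(Mul(9, -666), -40507) = Add(-5994, -40507) = -46501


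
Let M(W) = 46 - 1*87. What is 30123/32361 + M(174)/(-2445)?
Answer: 24992512/26374215 ≈ 0.94761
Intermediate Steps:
M(W) = -41 (M(W) = 46 - 87 = -41)
30123/32361 + M(174)/(-2445) = 30123/32361 - 41/(-2445) = 30123*(1/32361) - 41*(-1/2445) = 10041/10787 + 41/2445 = 24992512/26374215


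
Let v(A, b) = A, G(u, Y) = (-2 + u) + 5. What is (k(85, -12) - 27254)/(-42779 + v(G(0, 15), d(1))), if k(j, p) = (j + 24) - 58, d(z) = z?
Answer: 27203/42776 ≈ 0.63594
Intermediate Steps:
G(u, Y) = 3 + u
k(j, p) = -34 + j (k(j, p) = (24 + j) - 58 = -34 + j)
(k(85, -12) - 27254)/(-42779 + v(G(0, 15), d(1))) = ((-34 + 85) - 27254)/(-42779 + (3 + 0)) = (51 - 27254)/(-42779 + 3) = -27203/(-42776) = -27203*(-1/42776) = 27203/42776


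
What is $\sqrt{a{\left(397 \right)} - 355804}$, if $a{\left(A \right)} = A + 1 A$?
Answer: $i \sqrt{355010} \approx 595.83 i$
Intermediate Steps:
$a{\left(A \right)} = 2 A$ ($a{\left(A \right)} = A + A = 2 A$)
$\sqrt{a{\left(397 \right)} - 355804} = \sqrt{2 \cdot 397 - 355804} = \sqrt{794 - 355804} = \sqrt{-355010} = i \sqrt{355010}$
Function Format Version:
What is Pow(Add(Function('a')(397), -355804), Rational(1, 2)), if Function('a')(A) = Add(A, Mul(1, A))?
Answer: Mul(I, Pow(355010, Rational(1, 2))) ≈ Mul(595.83, I)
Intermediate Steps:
Function('a')(A) = Mul(2, A) (Function('a')(A) = Add(A, A) = Mul(2, A))
Pow(Add(Function('a')(397), -355804), Rational(1, 2)) = Pow(Add(Mul(2, 397), -355804), Rational(1, 2)) = Pow(Add(794, -355804), Rational(1, 2)) = Pow(-355010, Rational(1, 2)) = Mul(I, Pow(355010, Rational(1, 2)))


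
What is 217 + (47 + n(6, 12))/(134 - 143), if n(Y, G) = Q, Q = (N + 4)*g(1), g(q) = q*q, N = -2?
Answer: 1904/9 ≈ 211.56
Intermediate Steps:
g(q) = q**2
Q = 2 (Q = (-2 + 4)*1**2 = 2*1 = 2)
n(Y, G) = 2
217 + (47 + n(6, 12))/(134 - 143) = 217 + (47 + 2)/(134 - 143) = 217 + 49/(-9) = 217 + 49*(-1/9) = 217 - 49/9 = 1904/9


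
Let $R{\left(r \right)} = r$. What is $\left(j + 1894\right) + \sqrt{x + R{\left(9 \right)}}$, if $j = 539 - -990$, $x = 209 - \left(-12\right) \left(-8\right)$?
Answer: $3423 + \sqrt{122} \approx 3434.0$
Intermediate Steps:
$x = 113$ ($x = 209 - 96 = 113$)
$j = 1529$ ($j = 539 + 990 = 1529$)
$\left(j + 1894\right) + \sqrt{x + R{\left(9 \right)}} = \left(1529 + 1894\right) + \sqrt{113 + 9} = 3423 + \sqrt{122}$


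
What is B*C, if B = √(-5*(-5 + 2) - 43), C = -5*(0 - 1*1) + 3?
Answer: 16*I*√7 ≈ 42.332*I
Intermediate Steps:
C = 8 (C = -5*(0 - 1) + 3 = -5*(-1) + 3 = 5 + 3 = 8)
B = 2*I*√7 (B = √(-5*(-3) - 43) = √(15 - 43) = √(-28) = 2*I*√7 ≈ 5.2915*I)
B*C = (2*I*√7)*8 = 16*I*√7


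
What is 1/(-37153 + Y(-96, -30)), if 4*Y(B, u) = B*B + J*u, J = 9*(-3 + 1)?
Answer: -1/34714 ≈ -2.8807e-5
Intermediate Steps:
J = -18 (J = 9*(-2) = -18)
Y(B, u) = -9*u/2 + B²/4 (Y(B, u) = (B*B - 18*u)/4 = (B² - 18*u)/4 = -9*u/2 + B²/4)
1/(-37153 + Y(-96, -30)) = 1/(-37153 + (-9/2*(-30) + (¼)*(-96)²)) = 1/(-37153 + (135 + (¼)*9216)) = 1/(-37153 + (135 + 2304)) = 1/(-37153 + 2439) = 1/(-34714) = -1/34714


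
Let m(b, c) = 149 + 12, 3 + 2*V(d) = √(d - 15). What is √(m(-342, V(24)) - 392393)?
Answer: 2*I*√98058 ≈ 626.28*I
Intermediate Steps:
V(d) = -3/2 + √(-15 + d)/2 (V(d) = -3/2 + √(d - 15)/2 = -3/2 + √(-15 + d)/2)
m(b, c) = 161
√(m(-342, V(24)) - 392393) = √(161 - 392393) = √(-392232) = 2*I*√98058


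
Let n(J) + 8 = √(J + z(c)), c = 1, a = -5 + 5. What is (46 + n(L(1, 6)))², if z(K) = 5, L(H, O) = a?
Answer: (38 + √5)² ≈ 1618.9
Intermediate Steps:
a = 0
L(H, O) = 0
n(J) = -8 + √(5 + J) (n(J) = -8 + √(J + 5) = -8 + √(5 + J))
(46 + n(L(1, 6)))² = (46 + (-8 + √(5 + 0)))² = (46 + (-8 + √5))² = (38 + √5)²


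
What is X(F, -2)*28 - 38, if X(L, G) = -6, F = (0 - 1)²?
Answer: -206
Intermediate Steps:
F = 1 (F = (-1)² = 1)
X(F, -2)*28 - 38 = -6*28 - 38 = -168 - 38 = -206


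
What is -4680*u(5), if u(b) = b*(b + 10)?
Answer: -351000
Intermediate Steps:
u(b) = b*(10 + b)
-4680*u(5) = -23400*(10 + 5) = -23400*15 = -4680*75 = -351000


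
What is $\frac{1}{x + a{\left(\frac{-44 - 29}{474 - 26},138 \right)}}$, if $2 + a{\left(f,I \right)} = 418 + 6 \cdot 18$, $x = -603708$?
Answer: $- \frac{1}{603184} \approx -1.6579 \cdot 10^{-6}$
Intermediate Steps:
$a{\left(f,I \right)} = 524$ ($a{\left(f,I \right)} = -2 + \left(418 + 6 \cdot 18\right) = -2 + \left(418 + 108\right) = -2 + 526 = 524$)
$\frac{1}{x + a{\left(\frac{-44 - 29}{474 - 26},138 \right)}} = \frac{1}{-603708 + 524} = \frac{1}{-603184} = - \frac{1}{603184}$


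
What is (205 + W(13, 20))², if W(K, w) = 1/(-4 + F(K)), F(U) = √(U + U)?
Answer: 2109471/50 + 1027*√26/25 ≈ 42399.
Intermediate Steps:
F(U) = √2*√U (F(U) = √(2*U) = √2*√U)
W(K, w) = 1/(-4 + √2*√K)
(205 + W(13, 20))² = (205 + 1/(-4 + √2*√13))² = (205 + 1/(-4 + √26))²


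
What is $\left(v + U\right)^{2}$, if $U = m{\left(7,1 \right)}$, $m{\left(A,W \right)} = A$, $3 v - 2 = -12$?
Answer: $\frac{121}{9} \approx 13.444$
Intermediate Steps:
$v = - \frac{10}{3}$ ($v = \frac{2}{3} + \frac{1}{3} \left(-12\right) = \frac{2}{3} - 4 = - \frac{10}{3} \approx -3.3333$)
$U = 7$
$\left(v + U\right)^{2} = \left(- \frac{10}{3} + 7\right)^{2} = \left(\frac{11}{3}\right)^{2} = \frac{121}{9}$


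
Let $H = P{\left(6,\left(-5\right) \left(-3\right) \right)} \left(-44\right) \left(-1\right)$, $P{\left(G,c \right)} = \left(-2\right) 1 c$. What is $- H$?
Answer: $1320$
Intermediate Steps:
$P{\left(G,c \right)} = - 2 c$
$H = -1320$ ($H = - 2 \left(\left(-5\right) \left(-3\right)\right) \left(-44\right) \left(-1\right) = \left(-2\right) 15 \left(-44\right) \left(-1\right) = \left(-30\right) \left(-44\right) \left(-1\right) = 1320 \left(-1\right) = -1320$)
$- H = \left(-1\right) \left(-1320\right) = 1320$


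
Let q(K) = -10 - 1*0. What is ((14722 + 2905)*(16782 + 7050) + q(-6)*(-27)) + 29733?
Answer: 420116667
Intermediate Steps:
q(K) = -10 (q(K) = -10 + 0 = -10)
((14722 + 2905)*(16782 + 7050) + q(-6)*(-27)) + 29733 = ((14722 + 2905)*(16782 + 7050) - 10*(-27)) + 29733 = (17627*23832 + 270) + 29733 = (420086664 + 270) + 29733 = 420086934 + 29733 = 420116667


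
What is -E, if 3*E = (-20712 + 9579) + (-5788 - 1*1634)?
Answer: 6185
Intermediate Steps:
E = -6185 (E = ((-20712 + 9579) + (-5788 - 1*1634))/3 = (-11133 + (-5788 - 1634))/3 = (-11133 - 7422)/3 = (⅓)*(-18555) = -6185)
-E = -1*(-6185) = 6185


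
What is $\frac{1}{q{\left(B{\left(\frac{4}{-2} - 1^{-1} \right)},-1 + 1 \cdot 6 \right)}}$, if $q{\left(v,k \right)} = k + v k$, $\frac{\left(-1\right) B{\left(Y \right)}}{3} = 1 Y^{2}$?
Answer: $- \frac{1}{130} \approx -0.0076923$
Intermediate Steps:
$B{\left(Y \right)} = - 3 Y^{2}$ ($B{\left(Y \right)} = - 3 \cdot 1 Y^{2} = - 3 Y^{2}$)
$q{\left(v,k \right)} = k + k v$
$\frac{1}{q{\left(B{\left(\frac{4}{-2} - 1^{-1} \right)},-1 + 1 \cdot 6 \right)}} = \frac{1}{\left(-1 + 1 \cdot 6\right) \left(1 - 3 \left(\frac{4}{-2} - 1^{-1}\right)^{2}\right)} = \frac{1}{\left(-1 + 6\right) \left(1 - 3 \left(4 \left(- \frac{1}{2}\right) - 1\right)^{2}\right)} = \frac{1}{5 \left(1 - 3 \left(-2 - 1\right)^{2}\right)} = \frac{1}{5 \left(1 - 3 \left(-3\right)^{2}\right)} = \frac{1}{5 \left(1 - 27\right)} = \frac{1}{5 \left(-26\right)} = \frac{1}{-130} = - \frac{1}{130}$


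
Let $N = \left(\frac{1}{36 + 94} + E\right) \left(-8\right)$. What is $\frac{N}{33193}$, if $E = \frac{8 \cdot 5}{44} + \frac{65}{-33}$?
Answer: $\frac{18068}{71198985} \approx 0.00025377$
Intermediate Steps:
$E = - \frac{35}{33}$ ($E = 40 \cdot \frac{1}{44} + 65 \left(- \frac{1}{33}\right) = \frac{10}{11} - \frac{65}{33} = - \frac{35}{33} \approx -1.0606$)
$N = \frac{18068}{2145}$ ($N = \left(\frac{1}{36 + 94} - \frac{35}{33}\right) \left(-8\right) = \left(\frac{1}{130} - \frac{35}{33}\right) \left(-8\right) = \left(- \frac{4517}{4290}\right) \left(-8\right) = \frac{18068}{2145} \approx 8.4233$)
$\frac{N}{33193} = \frac{18068}{2145 \cdot 33193} = \frac{18068}{2145} \cdot \frac{1}{33193} = \frac{18068}{71198985}$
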